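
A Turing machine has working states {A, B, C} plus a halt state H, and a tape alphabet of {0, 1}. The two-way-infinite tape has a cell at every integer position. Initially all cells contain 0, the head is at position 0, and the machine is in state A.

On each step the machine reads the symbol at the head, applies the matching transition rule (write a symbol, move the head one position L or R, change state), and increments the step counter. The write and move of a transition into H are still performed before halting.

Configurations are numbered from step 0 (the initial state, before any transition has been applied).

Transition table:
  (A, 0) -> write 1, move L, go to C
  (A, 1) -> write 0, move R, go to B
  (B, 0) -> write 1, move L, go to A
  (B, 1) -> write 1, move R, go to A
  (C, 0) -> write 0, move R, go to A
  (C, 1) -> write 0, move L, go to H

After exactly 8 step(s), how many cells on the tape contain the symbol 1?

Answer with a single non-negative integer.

Answer: 1

Derivation:
Step 1: in state A at pos 0, read 0 -> (A,0)->write 1,move L,goto C. Now: state=C, head=-1, tape[-2..1]=0010 (head:  ^)
Step 2: in state C at pos -1, read 0 -> (C,0)->write 0,move R,goto A. Now: state=A, head=0, tape[-2..1]=0010 (head:   ^)
Step 3: in state A at pos 0, read 1 -> (A,1)->write 0,move R,goto B. Now: state=B, head=1, tape[-2..2]=00000 (head:    ^)
Step 4: in state B at pos 1, read 0 -> (B,0)->write 1,move L,goto A. Now: state=A, head=0, tape[-2..2]=00010 (head:   ^)
Step 5: in state A at pos 0, read 0 -> (A,0)->write 1,move L,goto C. Now: state=C, head=-1, tape[-2..2]=00110 (head:  ^)
Step 6: in state C at pos -1, read 0 -> (C,0)->write 0,move R,goto A. Now: state=A, head=0, tape[-2..2]=00110 (head:   ^)
Step 7: in state A at pos 0, read 1 -> (A,1)->write 0,move R,goto B. Now: state=B, head=1, tape[-2..2]=00010 (head:    ^)
Step 8: in state B at pos 1, read 1 -> (B,1)->write 1,move R,goto A. Now: state=A, head=2, tape[-2..3]=000100 (head:     ^)
Cells containing 1 after step 8: {1} -> 1 cell(s)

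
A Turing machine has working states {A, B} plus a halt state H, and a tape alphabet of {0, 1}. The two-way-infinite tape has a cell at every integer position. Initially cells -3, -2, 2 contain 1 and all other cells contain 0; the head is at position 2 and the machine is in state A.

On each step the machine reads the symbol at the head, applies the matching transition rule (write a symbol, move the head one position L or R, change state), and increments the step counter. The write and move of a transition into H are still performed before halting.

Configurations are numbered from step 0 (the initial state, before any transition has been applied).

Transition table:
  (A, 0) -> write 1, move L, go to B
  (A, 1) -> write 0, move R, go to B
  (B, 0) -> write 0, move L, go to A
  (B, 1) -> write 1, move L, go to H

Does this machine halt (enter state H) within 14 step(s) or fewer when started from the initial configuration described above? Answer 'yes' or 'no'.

Answer: yes

Derivation:
Step 1: in state A at pos 2, read 1 -> (A,1)->write 0,move R,goto B. Now: state=B, head=3, tape[-4..4]=011000000 (head:        ^)
Step 2: in state B at pos 3, read 0 -> (B,0)->write 0,move L,goto A. Now: state=A, head=2, tape[-4..4]=011000000 (head:       ^)
Step 3: in state A at pos 2, read 0 -> (A,0)->write 1,move L,goto B. Now: state=B, head=1, tape[-4..4]=011000100 (head:      ^)
Step 4: in state B at pos 1, read 0 -> (B,0)->write 0,move L,goto A. Now: state=A, head=0, tape[-4..4]=011000100 (head:     ^)
Step 5: in state A at pos 0, read 0 -> (A,0)->write 1,move L,goto B. Now: state=B, head=-1, tape[-4..4]=011010100 (head:    ^)
Step 6: in state B at pos -1, read 0 -> (B,0)->write 0,move L,goto A. Now: state=A, head=-2, tape[-4..4]=011010100 (head:   ^)
Step 7: in state A at pos -2, read 1 -> (A,1)->write 0,move R,goto B. Now: state=B, head=-1, tape[-4..4]=010010100 (head:    ^)
Step 8: in state B at pos -1, read 0 -> (B,0)->write 0,move L,goto A. Now: state=A, head=-2, tape[-4..4]=010010100 (head:   ^)
Step 9: in state A at pos -2, read 0 -> (A,0)->write 1,move L,goto B. Now: state=B, head=-3, tape[-4..4]=011010100 (head:  ^)
Step 10: in state B at pos -3, read 1 -> (B,1)->write 1,move L,goto H. Now: state=H, head=-4, tape[-5..4]=0011010100 (head:  ^)
State H reached at step 10; 10 <= 14 -> yes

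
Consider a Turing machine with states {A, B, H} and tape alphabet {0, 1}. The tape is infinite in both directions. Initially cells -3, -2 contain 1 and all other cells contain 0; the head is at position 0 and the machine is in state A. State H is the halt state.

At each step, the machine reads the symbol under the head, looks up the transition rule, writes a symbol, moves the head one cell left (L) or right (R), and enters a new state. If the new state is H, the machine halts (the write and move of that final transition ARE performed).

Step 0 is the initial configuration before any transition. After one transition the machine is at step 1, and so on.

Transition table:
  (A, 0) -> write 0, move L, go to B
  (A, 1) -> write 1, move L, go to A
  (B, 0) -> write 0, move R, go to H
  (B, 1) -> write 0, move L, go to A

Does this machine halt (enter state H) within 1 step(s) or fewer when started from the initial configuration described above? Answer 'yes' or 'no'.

Answer: no

Derivation:
Step 1: in state A at pos 0, read 0 -> (A,0)->write 0,move L,goto B. Now: state=B, head=-1, tape[-4..1]=011000 (head:    ^)
After 1 step(s): state = B (not H) -> not halted within 1 -> no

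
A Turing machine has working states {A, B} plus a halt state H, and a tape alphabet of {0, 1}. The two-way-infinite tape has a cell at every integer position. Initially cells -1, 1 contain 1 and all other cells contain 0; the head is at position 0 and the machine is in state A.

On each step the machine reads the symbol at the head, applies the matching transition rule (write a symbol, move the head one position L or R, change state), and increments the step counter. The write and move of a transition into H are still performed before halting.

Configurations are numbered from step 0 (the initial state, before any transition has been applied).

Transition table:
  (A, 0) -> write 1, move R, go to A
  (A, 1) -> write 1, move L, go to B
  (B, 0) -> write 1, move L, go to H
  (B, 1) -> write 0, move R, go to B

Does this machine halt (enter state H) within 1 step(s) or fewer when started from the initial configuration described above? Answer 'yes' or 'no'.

Answer: no

Derivation:
Step 1: in state A at pos 0, read 0 -> (A,0)->write 1,move R,goto A. Now: state=A, head=1, tape[-2..2]=01110 (head:    ^)
After 1 step(s): state = A (not H) -> not halted within 1 -> no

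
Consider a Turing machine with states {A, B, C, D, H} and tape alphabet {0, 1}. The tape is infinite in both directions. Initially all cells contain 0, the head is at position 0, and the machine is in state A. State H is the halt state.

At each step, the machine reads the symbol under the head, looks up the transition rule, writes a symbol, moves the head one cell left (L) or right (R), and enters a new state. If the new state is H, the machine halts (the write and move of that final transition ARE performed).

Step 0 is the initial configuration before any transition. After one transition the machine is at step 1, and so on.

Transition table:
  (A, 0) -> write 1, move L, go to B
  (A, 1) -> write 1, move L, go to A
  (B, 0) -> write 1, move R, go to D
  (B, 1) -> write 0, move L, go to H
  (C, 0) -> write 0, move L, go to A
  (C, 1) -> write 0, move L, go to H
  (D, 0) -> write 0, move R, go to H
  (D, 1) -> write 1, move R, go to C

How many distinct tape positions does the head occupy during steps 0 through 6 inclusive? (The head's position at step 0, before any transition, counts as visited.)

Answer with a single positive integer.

Step 1: in state A at pos 0, read 0 -> (A,0)->write 1,move L,goto B. Now: state=B, head=-1, tape[-2..1]=0010 (head:  ^)
Step 2: in state B at pos -1, read 0 -> (B,0)->write 1,move R,goto D. Now: state=D, head=0, tape[-2..1]=0110 (head:   ^)
Step 3: in state D at pos 0, read 1 -> (D,1)->write 1,move R,goto C. Now: state=C, head=1, tape[-2..2]=01100 (head:    ^)
Step 4: in state C at pos 1, read 0 -> (C,0)->write 0,move L,goto A. Now: state=A, head=0, tape[-2..2]=01100 (head:   ^)
Step 5: in state A at pos 0, read 1 -> (A,1)->write 1,move L,goto A. Now: state=A, head=-1, tape[-2..2]=01100 (head:  ^)
Step 6: in state A at pos -1, read 1 -> (A,1)->write 1,move L,goto A. Now: state=A, head=-2, tape[-3..2]=001100 (head:  ^)
Head positions at steps 0..6: starting at 0, distinct positions visited = {-2, -1, 0, 1} -> 4 position(s)

Answer: 4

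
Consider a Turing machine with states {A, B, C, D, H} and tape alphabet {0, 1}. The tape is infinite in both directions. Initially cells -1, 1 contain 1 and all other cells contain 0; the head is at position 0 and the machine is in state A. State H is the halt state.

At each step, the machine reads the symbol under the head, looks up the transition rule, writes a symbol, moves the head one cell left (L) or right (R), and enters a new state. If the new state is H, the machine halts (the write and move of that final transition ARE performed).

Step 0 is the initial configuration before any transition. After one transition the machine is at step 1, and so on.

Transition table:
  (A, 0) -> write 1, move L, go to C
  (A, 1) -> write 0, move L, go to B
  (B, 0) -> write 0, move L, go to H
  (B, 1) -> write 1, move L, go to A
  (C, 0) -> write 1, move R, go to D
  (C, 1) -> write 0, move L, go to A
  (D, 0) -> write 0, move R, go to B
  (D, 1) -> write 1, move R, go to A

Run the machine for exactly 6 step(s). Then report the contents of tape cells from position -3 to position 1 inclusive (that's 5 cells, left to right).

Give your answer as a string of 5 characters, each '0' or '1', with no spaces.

Answer: 11111

Derivation:
Step 1: in state A at pos 0, read 0 -> (A,0)->write 1,move L,goto C. Now: state=C, head=-1, tape[-2..2]=01110 (head:  ^)
Step 2: in state C at pos -1, read 1 -> (C,1)->write 0,move L,goto A. Now: state=A, head=-2, tape[-3..2]=000110 (head:  ^)
Step 3: in state A at pos -2, read 0 -> (A,0)->write 1,move L,goto C. Now: state=C, head=-3, tape[-4..2]=0010110 (head:  ^)
Step 4: in state C at pos -3, read 0 -> (C,0)->write 1,move R,goto D. Now: state=D, head=-2, tape[-4..2]=0110110 (head:   ^)
Step 5: in state D at pos -2, read 1 -> (D,1)->write 1,move R,goto A. Now: state=A, head=-1, tape[-4..2]=0110110 (head:    ^)
Step 6: in state A at pos -1, read 0 -> (A,0)->write 1,move L,goto C. Now: state=C, head=-2, tape[-4..2]=0111110 (head:   ^)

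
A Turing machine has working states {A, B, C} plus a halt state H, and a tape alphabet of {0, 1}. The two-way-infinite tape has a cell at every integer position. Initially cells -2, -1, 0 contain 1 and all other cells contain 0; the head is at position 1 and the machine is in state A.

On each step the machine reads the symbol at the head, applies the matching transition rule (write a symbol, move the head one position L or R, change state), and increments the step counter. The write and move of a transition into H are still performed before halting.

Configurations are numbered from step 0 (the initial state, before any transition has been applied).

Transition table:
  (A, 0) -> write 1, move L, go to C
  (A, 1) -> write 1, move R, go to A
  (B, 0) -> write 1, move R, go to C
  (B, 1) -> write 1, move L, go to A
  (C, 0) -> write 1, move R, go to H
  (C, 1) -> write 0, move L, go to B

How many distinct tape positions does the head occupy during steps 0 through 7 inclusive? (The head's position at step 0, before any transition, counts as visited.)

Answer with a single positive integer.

Step 1: in state A at pos 1, read 0 -> (A,0)->write 1,move L,goto C. Now: state=C, head=0, tape[-3..2]=011110 (head:    ^)
Step 2: in state C at pos 0, read 1 -> (C,1)->write 0,move L,goto B. Now: state=B, head=-1, tape[-3..2]=011010 (head:   ^)
Step 3: in state B at pos -1, read 1 -> (B,1)->write 1,move L,goto A. Now: state=A, head=-2, tape[-3..2]=011010 (head:  ^)
Step 4: in state A at pos -2, read 1 -> (A,1)->write 1,move R,goto A. Now: state=A, head=-1, tape[-3..2]=011010 (head:   ^)
Step 5: in state A at pos -1, read 1 -> (A,1)->write 1,move R,goto A. Now: state=A, head=0, tape[-3..2]=011010 (head:    ^)
Step 6: in state A at pos 0, read 0 -> (A,0)->write 1,move L,goto C. Now: state=C, head=-1, tape[-3..2]=011110 (head:   ^)
Step 7: in state C at pos -1, read 1 -> (C,1)->write 0,move L,goto B. Now: state=B, head=-2, tape[-3..2]=010110 (head:  ^)
Head positions at steps 0..7: starting at 1, distinct positions visited = {-2, -1, 0, 1} -> 4 position(s)

Answer: 4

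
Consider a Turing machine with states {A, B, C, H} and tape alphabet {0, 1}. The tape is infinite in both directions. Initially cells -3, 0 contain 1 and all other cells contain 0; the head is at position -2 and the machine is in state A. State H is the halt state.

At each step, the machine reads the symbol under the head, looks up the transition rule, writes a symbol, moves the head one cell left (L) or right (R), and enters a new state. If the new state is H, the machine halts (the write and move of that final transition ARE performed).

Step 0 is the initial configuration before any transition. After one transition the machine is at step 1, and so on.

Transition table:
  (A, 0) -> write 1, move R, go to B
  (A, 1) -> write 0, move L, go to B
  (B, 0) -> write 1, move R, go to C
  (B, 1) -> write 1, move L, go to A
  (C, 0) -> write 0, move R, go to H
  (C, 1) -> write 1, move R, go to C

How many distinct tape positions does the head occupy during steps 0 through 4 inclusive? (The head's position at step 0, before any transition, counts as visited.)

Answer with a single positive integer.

Step 1: in state A at pos -2, read 0 -> (A,0)->write 1,move R,goto B. Now: state=B, head=-1, tape[-4..1]=011010 (head:    ^)
Step 2: in state B at pos -1, read 0 -> (B,0)->write 1,move R,goto C. Now: state=C, head=0, tape[-4..1]=011110 (head:     ^)
Step 3: in state C at pos 0, read 1 -> (C,1)->write 1,move R,goto C. Now: state=C, head=1, tape[-4..2]=0111100 (head:      ^)
Step 4: in state C at pos 1, read 0 -> (C,0)->write 0,move R,goto H. Now: state=H, head=2, tape[-4..3]=01111000 (head:       ^)
Head positions at steps 0..4: starting at -2, distinct positions visited = {-2, -1, 0, 1, 2} -> 5 position(s)

Answer: 5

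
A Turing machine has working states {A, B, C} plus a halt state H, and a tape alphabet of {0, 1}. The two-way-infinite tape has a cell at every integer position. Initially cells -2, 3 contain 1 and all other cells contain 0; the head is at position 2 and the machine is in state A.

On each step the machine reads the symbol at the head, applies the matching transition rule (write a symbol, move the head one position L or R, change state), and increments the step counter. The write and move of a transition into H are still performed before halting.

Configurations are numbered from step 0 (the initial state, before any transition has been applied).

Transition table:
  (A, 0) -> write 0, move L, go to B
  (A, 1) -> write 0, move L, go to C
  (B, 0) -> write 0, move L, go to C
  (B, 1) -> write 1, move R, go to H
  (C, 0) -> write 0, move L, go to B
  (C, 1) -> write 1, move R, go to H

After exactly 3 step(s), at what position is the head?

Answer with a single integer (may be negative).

Step 1: in state A at pos 2, read 0 -> (A,0)->write 0,move L,goto B. Now: state=B, head=1, tape[-3..4]=01000010 (head:     ^)
Step 2: in state B at pos 1, read 0 -> (B,0)->write 0,move L,goto C. Now: state=C, head=0, tape[-3..4]=01000010 (head:    ^)
Step 3: in state C at pos 0, read 0 -> (C,0)->write 0,move L,goto B. Now: state=B, head=-1, tape[-3..4]=01000010 (head:   ^)

Answer: -1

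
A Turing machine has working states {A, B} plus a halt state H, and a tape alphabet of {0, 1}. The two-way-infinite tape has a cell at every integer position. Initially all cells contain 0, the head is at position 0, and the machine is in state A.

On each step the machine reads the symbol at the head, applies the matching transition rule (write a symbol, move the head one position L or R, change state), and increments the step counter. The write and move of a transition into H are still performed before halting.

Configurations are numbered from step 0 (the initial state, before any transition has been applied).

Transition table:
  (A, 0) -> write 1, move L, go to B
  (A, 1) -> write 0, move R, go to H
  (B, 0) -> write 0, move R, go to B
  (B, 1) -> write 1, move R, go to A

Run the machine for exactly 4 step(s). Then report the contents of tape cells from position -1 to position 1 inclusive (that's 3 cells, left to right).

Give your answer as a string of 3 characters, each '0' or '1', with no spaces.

Step 1: in state A at pos 0, read 0 -> (A,0)->write 1,move L,goto B. Now: state=B, head=-1, tape[-2..1]=0010 (head:  ^)
Step 2: in state B at pos -1, read 0 -> (B,0)->write 0,move R,goto B. Now: state=B, head=0, tape[-2..1]=0010 (head:   ^)
Step 3: in state B at pos 0, read 1 -> (B,1)->write 1,move R,goto A. Now: state=A, head=1, tape[-2..2]=00100 (head:    ^)
Step 4: in state A at pos 1, read 0 -> (A,0)->write 1,move L,goto B. Now: state=B, head=0, tape[-2..2]=00110 (head:   ^)

Answer: 011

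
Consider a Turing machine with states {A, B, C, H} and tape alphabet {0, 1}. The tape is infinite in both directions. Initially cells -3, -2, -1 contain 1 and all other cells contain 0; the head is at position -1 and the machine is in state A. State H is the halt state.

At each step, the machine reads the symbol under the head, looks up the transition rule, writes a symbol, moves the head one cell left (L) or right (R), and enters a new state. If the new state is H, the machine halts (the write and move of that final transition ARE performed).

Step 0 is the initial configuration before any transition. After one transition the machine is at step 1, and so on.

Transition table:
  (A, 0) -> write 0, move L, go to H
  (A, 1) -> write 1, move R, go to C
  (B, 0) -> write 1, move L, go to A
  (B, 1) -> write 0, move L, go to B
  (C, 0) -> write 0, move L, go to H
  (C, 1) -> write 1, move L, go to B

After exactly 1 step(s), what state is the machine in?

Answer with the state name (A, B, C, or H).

Answer: C

Derivation:
Step 1: in state A at pos -1, read 1 -> (A,1)->write 1,move R,goto C. Now: state=C, head=0, tape[-4..1]=011100 (head:     ^)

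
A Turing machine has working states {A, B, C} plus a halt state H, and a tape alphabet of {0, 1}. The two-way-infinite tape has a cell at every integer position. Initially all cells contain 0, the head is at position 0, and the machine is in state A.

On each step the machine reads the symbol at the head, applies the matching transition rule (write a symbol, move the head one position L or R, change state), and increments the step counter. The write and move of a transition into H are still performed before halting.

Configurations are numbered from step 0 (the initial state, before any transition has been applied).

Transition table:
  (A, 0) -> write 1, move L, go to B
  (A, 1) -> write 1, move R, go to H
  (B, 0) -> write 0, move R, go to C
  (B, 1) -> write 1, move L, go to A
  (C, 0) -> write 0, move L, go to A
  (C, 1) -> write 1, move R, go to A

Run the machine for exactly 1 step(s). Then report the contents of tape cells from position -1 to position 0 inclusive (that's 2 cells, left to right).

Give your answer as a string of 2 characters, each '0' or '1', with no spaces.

Step 1: in state A at pos 0, read 0 -> (A,0)->write 1,move L,goto B. Now: state=B, head=-1, tape[-2..1]=0010 (head:  ^)

Answer: 01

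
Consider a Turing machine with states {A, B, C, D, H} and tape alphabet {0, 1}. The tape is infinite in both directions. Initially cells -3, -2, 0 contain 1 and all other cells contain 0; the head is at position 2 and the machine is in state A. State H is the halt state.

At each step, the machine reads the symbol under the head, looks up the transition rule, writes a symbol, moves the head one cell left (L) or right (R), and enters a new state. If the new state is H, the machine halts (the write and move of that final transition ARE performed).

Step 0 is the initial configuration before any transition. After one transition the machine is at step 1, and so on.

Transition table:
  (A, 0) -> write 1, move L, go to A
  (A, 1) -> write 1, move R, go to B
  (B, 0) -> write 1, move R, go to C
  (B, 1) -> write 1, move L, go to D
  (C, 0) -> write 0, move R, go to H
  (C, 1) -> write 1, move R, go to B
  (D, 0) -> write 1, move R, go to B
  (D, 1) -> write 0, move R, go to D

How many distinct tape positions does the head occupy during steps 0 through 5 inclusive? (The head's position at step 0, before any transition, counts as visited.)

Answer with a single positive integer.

Answer: 3

Derivation:
Step 1: in state A at pos 2, read 0 -> (A,0)->write 1,move L,goto A. Now: state=A, head=1, tape[-4..3]=01101010 (head:      ^)
Step 2: in state A at pos 1, read 0 -> (A,0)->write 1,move L,goto A. Now: state=A, head=0, tape[-4..3]=01101110 (head:     ^)
Step 3: in state A at pos 0, read 1 -> (A,1)->write 1,move R,goto B. Now: state=B, head=1, tape[-4..3]=01101110 (head:      ^)
Step 4: in state B at pos 1, read 1 -> (B,1)->write 1,move L,goto D. Now: state=D, head=0, tape[-4..3]=01101110 (head:     ^)
Step 5: in state D at pos 0, read 1 -> (D,1)->write 0,move R,goto D. Now: state=D, head=1, tape[-4..3]=01100110 (head:      ^)
Head positions at steps 0..5: starting at 2, distinct positions visited = {0, 1, 2} -> 3 position(s)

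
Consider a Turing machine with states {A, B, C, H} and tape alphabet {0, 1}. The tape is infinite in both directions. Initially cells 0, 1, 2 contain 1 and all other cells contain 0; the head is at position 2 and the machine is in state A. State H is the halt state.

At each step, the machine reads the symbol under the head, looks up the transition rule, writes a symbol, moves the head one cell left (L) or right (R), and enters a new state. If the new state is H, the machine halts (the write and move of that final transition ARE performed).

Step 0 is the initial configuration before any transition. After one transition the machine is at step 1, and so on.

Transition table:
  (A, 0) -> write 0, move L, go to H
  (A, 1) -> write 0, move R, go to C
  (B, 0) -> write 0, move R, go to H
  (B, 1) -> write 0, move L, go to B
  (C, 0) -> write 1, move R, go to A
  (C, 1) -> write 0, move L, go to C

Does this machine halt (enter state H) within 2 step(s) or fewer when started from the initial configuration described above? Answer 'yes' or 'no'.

Step 1: in state A at pos 2, read 1 -> (A,1)->write 0,move R,goto C. Now: state=C, head=3, tape[-1..4]=011000 (head:     ^)
Step 2: in state C at pos 3, read 0 -> (C,0)->write 1,move R,goto A. Now: state=A, head=4, tape[-1..5]=0110100 (head:      ^)
After 2 step(s): state = A (not H) -> not halted within 2 -> no

Answer: no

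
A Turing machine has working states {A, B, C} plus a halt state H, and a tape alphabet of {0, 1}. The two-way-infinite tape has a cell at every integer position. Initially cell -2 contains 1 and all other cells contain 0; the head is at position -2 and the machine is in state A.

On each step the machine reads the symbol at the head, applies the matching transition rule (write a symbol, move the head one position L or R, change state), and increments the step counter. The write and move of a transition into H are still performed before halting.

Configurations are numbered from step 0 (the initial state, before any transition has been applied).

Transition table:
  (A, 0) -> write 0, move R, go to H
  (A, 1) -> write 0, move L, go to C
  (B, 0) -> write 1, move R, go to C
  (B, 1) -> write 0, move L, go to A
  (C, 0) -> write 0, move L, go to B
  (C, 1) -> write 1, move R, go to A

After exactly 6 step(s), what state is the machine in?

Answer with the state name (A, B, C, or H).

Answer: H

Derivation:
Step 1: in state A at pos -2, read 1 -> (A,1)->write 0,move L,goto C. Now: state=C, head=-3, tape[-4..-1]=0000 (head:  ^)
Step 2: in state C at pos -3, read 0 -> (C,0)->write 0,move L,goto B. Now: state=B, head=-4, tape[-5..-1]=00000 (head:  ^)
Step 3: in state B at pos -4, read 0 -> (B,0)->write 1,move R,goto C. Now: state=C, head=-3, tape[-5..-1]=01000 (head:   ^)
Step 4: in state C at pos -3, read 0 -> (C,0)->write 0,move L,goto B. Now: state=B, head=-4, tape[-5..-1]=01000 (head:  ^)
Step 5: in state B at pos -4, read 1 -> (B,1)->write 0,move L,goto A. Now: state=A, head=-5, tape[-6..-1]=000000 (head:  ^)
Step 6: in state A at pos -5, read 0 -> (A,0)->write 0,move R,goto H. Now: state=H, head=-4, tape[-6..-1]=000000 (head:   ^)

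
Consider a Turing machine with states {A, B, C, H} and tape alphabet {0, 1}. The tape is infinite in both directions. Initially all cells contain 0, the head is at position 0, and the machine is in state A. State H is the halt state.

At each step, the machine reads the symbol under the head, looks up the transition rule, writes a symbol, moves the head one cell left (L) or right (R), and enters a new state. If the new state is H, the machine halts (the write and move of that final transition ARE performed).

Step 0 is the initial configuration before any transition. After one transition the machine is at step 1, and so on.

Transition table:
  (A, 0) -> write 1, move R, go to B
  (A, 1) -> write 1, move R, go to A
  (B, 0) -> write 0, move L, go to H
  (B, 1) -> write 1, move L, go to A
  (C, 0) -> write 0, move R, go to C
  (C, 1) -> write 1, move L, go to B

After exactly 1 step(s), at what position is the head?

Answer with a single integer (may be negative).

Step 1: in state A at pos 0, read 0 -> (A,0)->write 1,move R,goto B. Now: state=B, head=1, tape[-1..2]=0100 (head:   ^)

Answer: 1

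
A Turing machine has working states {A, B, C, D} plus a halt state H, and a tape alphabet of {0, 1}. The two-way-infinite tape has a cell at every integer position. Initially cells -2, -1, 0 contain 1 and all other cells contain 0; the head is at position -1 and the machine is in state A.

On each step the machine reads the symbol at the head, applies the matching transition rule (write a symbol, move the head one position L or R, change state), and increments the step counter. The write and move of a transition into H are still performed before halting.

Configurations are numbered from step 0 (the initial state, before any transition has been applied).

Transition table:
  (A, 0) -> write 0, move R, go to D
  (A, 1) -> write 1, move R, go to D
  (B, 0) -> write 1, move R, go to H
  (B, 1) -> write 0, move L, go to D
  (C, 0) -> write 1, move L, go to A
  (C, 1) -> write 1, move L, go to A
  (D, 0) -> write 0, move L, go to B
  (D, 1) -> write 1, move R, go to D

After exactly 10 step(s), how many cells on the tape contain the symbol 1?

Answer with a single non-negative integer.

Step 1: in state A at pos -1, read 1 -> (A,1)->write 1,move R,goto D. Now: state=D, head=0, tape[-3..1]=01110 (head:    ^)
Step 2: in state D at pos 0, read 1 -> (D,1)->write 1,move R,goto D. Now: state=D, head=1, tape[-3..2]=011100 (head:     ^)
Step 3: in state D at pos 1, read 0 -> (D,0)->write 0,move L,goto B. Now: state=B, head=0, tape[-3..2]=011100 (head:    ^)
Step 4: in state B at pos 0, read 1 -> (B,1)->write 0,move L,goto D. Now: state=D, head=-1, tape[-3..2]=011000 (head:   ^)
Step 5: in state D at pos -1, read 1 -> (D,1)->write 1,move R,goto D. Now: state=D, head=0, tape[-3..2]=011000 (head:    ^)
Step 6: in state D at pos 0, read 0 -> (D,0)->write 0,move L,goto B. Now: state=B, head=-1, tape[-3..2]=011000 (head:   ^)
Step 7: in state B at pos -1, read 1 -> (B,1)->write 0,move L,goto D. Now: state=D, head=-2, tape[-3..2]=010000 (head:  ^)
Step 8: in state D at pos -2, read 1 -> (D,1)->write 1,move R,goto D. Now: state=D, head=-1, tape[-3..2]=010000 (head:   ^)
Step 9: in state D at pos -1, read 0 -> (D,0)->write 0,move L,goto B. Now: state=B, head=-2, tape[-3..2]=010000 (head:  ^)
Step 10: in state B at pos -2, read 1 -> (B,1)->write 0,move L,goto D. Now: state=D, head=-3, tape[-4..2]=0000000 (head:  ^)
No cell contains 1 after step 10 -> 0 cell(s)

Answer: 0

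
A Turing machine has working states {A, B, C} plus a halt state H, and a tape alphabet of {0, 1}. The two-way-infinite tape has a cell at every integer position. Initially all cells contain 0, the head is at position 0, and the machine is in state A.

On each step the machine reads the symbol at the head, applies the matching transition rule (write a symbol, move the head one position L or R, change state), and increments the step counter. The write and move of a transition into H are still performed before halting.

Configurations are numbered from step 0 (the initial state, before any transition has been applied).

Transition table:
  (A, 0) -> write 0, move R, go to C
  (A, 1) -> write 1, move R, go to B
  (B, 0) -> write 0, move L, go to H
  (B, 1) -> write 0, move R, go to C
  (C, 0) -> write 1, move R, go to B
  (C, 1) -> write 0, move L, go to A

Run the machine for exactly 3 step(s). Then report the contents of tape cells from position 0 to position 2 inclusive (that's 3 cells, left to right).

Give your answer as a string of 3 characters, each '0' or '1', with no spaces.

Answer: 010

Derivation:
Step 1: in state A at pos 0, read 0 -> (A,0)->write 0,move R,goto C. Now: state=C, head=1, tape[-1..2]=0000 (head:   ^)
Step 2: in state C at pos 1, read 0 -> (C,0)->write 1,move R,goto B. Now: state=B, head=2, tape[-1..3]=00100 (head:    ^)
Step 3: in state B at pos 2, read 0 -> (B,0)->write 0,move L,goto H. Now: state=H, head=1, tape[-1..3]=00100 (head:   ^)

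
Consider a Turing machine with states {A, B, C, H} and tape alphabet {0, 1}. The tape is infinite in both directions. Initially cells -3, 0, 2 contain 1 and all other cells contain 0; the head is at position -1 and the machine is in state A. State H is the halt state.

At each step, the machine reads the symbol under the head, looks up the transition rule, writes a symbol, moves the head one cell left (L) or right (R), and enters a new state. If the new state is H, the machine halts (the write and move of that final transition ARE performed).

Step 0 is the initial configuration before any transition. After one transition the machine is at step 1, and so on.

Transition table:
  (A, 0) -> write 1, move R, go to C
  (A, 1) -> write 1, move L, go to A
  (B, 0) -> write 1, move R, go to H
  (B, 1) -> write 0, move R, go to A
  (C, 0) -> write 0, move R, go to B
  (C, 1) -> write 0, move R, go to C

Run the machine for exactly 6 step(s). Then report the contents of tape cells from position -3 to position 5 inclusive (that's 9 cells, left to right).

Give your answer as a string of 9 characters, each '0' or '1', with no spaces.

Step 1: in state A at pos -1, read 0 -> (A,0)->write 1,move R,goto C. Now: state=C, head=0, tape[-4..3]=01011010 (head:     ^)
Step 2: in state C at pos 0, read 1 -> (C,1)->write 0,move R,goto C. Now: state=C, head=1, tape[-4..3]=01010010 (head:      ^)
Step 3: in state C at pos 1, read 0 -> (C,0)->write 0,move R,goto B. Now: state=B, head=2, tape[-4..3]=01010010 (head:       ^)
Step 4: in state B at pos 2, read 1 -> (B,1)->write 0,move R,goto A. Now: state=A, head=3, tape[-4..4]=010100000 (head:        ^)
Step 5: in state A at pos 3, read 0 -> (A,0)->write 1,move R,goto C. Now: state=C, head=4, tape[-4..5]=0101000100 (head:         ^)
Step 6: in state C at pos 4, read 0 -> (C,0)->write 0,move R,goto B. Now: state=B, head=5, tape[-4..6]=01010001000 (head:          ^)

Answer: 101000100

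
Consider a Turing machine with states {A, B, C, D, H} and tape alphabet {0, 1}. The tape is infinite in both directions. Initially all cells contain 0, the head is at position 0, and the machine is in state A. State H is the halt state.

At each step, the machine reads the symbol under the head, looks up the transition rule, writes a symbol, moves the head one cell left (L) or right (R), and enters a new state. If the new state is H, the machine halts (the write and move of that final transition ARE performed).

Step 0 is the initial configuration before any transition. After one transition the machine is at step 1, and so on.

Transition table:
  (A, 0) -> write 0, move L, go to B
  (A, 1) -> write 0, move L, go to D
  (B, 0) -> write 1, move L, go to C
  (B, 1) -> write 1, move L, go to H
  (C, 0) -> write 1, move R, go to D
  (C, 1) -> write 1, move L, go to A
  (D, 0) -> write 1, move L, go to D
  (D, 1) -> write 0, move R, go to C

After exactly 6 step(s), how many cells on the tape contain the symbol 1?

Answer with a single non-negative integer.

Answer: 3

Derivation:
Step 1: in state A at pos 0, read 0 -> (A,0)->write 0,move L,goto B. Now: state=B, head=-1, tape[-2..1]=0000 (head:  ^)
Step 2: in state B at pos -1, read 0 -> (B,0)->write 1,move L,goto C. Now: state=C, head=-2, tape[-3..1]=00100 (head:  ^)
Step 3: in state C at pos -2, read 0 -> (C,0)->write 1,move R,goto D. Now: state=D, head=-1, tape[-3..1]=01100 (head:   ^)
Step 4: in state D at pos -1, read 1 -> (D,1)->write 0,move R,goto C. Now: state=C, head=0, tape[-3..1]=01000 (head:    ^)
Step 5: in state C at pos 0, read 0 -> (C,0)->write 1,move R,goto D. Now: state=D, head=1, tape[-3..2]=010100 (head:     ^)
Step 6: in state D at pos 1, read 0 -> (D,0)->write 1,move L,goto D. Now: state=D, head=0, tape[-3..2]=010110 (head:    ^)
Cells containing 1 after step 6: {-2, 0, 1} -> 3 cell(s)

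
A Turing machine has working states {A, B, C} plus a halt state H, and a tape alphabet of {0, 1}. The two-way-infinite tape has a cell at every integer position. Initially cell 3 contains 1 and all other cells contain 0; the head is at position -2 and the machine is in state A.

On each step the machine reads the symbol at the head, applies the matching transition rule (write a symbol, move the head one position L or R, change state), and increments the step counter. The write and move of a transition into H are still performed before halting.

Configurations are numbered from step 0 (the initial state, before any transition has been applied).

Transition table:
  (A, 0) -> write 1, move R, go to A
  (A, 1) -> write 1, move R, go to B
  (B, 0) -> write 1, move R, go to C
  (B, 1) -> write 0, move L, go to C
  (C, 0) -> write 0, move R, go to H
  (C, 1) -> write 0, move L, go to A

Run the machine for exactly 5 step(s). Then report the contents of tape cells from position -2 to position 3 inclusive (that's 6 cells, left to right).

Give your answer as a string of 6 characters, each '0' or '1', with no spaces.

Answer: 111111

Derivation:
Step 1: in state A at pos -2, read 0 -> (A,0)->write 1,move R,goto A. Now: state=A, head=-1, tape[-3..4]=01000010 (head:   ^)
Step 2: in state A at pos -1, read 0 -> (A,0)->write 1,move R,goto A. Now: state=A, head=0, tape[-3..4]=01100010 (head:    ^)
Step 3: in state A at pos 0, read 0 -> (A,0)->write 1,move R,goto A. Now: state=A, head=1, tape[-3..4]=01110010 (head:     ^)
Step 4: in state A at pos 1, read 0 -> (A,0)->write 1,move R,goto A. Now: state=A, head=2, tape[-3..4]=01111010 (head:      ^)
Step 5: in state A at pos 2, read 0 -> (A,0)->write 1,move R,goto A. Now: state=A, head=3, tape[-3..4]=01111110 (head:       ^)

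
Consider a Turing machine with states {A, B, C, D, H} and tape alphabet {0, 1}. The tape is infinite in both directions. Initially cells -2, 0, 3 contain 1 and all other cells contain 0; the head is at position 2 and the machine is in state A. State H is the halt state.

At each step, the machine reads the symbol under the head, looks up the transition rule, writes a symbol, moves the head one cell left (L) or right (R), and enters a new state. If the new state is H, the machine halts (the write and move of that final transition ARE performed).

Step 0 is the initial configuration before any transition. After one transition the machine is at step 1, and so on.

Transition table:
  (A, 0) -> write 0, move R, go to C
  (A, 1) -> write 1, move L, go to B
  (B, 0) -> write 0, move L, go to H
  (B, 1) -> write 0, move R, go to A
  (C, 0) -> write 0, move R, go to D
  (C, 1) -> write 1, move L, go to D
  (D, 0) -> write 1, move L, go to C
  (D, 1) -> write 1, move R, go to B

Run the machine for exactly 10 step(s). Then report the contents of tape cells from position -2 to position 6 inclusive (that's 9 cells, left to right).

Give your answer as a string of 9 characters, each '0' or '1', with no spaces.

Answer: 101010001

Derivation:
Step 1: in state A at pos 2, read 0 -> (A,0)->write 0,move R,goto C. Now: state=C, head=3, tape[-3..4]=01010010 (head:       ^)
Step 2: in state C at pos 3, read 1 -> (C,1)->write 1,move L,goto D. Now: state=D, head=2, tape[-3..4]=01010010 (head:      ^)
Step 3: in state D at pos 2, read 0 -> (D,0)->write 1,move L,goto C. Now: state=C, head=1, tape[-3..4]=01010110 (head:     ^)
Step 4: in state C at pos 1, read 0 -> (C,0)->write 0,move R,goto D. Now: state=D, head=2, tape[-3..4]=01010110 (head:      ^)
Step 5: in state D at pos 2, read 1 -> (D,1)->write 1,move R,goto B. Now: state=B, head=3, tape[-3..4]=01010110 (head:       ^)
Step 6: in state B at pos 3, read 1 -> (B,1)->write 0,move R,goto A. Now: state=A, head=4, tape[-3..5]=010101000 (head:        ^)
Step 7: in state A at pos 4, read 0 -> (A,0)->write 0,move R,goto C. Now: state=C, head=5, tape[-3..6]=0101010000 (head:         ^)
Step 8: in state C at pos 5, read 0 -> (C,0)->write 0,move R,goto D. Now: state=D, head=6, tape[-3..7]=01010100000 (head:          ^)
Step 9: in state D at pos 6, read 0 -> (D,0)->write 1,move L,goto C. Now: state=C, head=5, tape[-3..7]=01010100010 (head:         ^)
Step 10: in state C at pos 5, read 0 -> (C,0)->write 0,move R,goto D. Now: state=D, head=6, tape[-3..7]=01010100010 (head:          ^)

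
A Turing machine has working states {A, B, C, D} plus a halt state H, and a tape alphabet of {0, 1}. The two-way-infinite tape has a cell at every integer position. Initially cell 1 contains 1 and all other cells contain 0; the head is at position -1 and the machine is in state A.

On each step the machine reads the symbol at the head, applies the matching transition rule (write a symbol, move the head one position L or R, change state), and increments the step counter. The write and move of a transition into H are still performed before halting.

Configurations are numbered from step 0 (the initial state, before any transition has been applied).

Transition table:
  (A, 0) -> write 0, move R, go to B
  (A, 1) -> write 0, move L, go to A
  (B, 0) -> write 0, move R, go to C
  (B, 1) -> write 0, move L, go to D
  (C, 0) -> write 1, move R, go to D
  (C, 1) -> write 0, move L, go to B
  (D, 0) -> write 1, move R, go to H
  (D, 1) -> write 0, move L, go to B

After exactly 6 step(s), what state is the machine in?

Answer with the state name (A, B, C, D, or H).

Answer: H

Derivation:
Step 1: in state A at pos -1, read 0 -> (A,0)->write 0,move R,goto B. Now: state=B, head=0, tape[-2..2]=00010 (head:   ^)
Step 2: in state B at pos 0, read 0 -> (B,0)->write 0,move R,goto C. Now: state=C, head=1, tape[-2..2]=00010 (head:    ^)
Step 3: in state C at pos 1, read 1 -> (C,1)->write 0,move L,goto B. Now: state=B, head=0, tape[-2..2]=00000 (head:   ^)
Step 4: in state B at pos 0, read 0 -> (B,0)->write 0,move R,goto C. Now: state=C, head=1, tape[-2..2]=00000 (head:    ^)
Step 5: in state C at pos 1, read 0 -> (C,0)->write 1,move R,goto D. Now: state=D, head=2, tape[-2..3]=000100 (head:     ^)
Step 6: in state D at pos 2, read 0 -> (D,0)->write 1,move R,goto H. Now: state=H, head=3, tape[-2..4]=0001100 (head:      ^)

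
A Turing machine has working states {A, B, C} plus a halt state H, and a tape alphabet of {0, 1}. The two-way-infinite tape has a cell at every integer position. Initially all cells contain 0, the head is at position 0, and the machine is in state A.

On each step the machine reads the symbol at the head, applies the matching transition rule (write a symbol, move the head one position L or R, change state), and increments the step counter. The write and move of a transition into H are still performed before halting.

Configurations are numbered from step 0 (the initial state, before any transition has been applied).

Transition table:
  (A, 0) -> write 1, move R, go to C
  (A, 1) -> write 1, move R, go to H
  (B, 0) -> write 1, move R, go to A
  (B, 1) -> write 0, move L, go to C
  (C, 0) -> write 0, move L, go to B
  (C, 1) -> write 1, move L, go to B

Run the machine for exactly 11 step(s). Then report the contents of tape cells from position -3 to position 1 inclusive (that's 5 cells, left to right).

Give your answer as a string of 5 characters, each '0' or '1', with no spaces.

Answer: 11000

Derivation:
Step 1: in state A at pos 0, read 0 -> (A,0)->write 1,move R,goto C. Now: state=C, head=1, tape[-1..2]=0100 (head:   ^)
Step 2: in state C at pos 1, read 0 -> (C,0)->write 0,move L,goto B. Now: state=B, head=0, tape[-1..2]=0100 (head:  ^)
Step 3: in state B at pos 0, read 1 -> (B,1)->write 0,move L,goto C. Now: state=C, head=-1, tape[-2..2]=00000 (head:  ^)
Step 4: in state C at pos -1, read 0 -> (C,0)->write 0,move L,goto B. Now: state=B, head=-2, tape[-3..2]=000000 (head:  ^)
Step 5: in state B at pos -2, read 0 -> (B,0)->write 1,move R,goto A. Now: state=A, head=-1, tape[-3..2]=010000 (head:   ^)
Step 6: in state A at pos -1, read 0 -> (A,0)->write 1,move R,goto C. Now: state=C, head=0, tape[-3..2]=011000 (head:    ^)
Step 7: in state C at pos 0, read 0 -> (C,0)->write 0,move L,goto B. Now: state=B, head=-1, tape[-3..2]=011000 (head:   ^)
Step 8: in state B at pos -1, read 1 -> (B,1)->write 0,move L,goto C. Now: state=C, head=-2, tape[-3..2]=010000 (head:  ^)
Step 9: in state C at pos -2, read 1 -> (C,1)->write 1,move L,goto B. Now: state=B, head=-3, tape[-4..2]=0010000 (head:  ^)
Step 10: in state B at pos -3, read 0 -> (B,0)->write 1,move R,goto A. Now: state=A, head=-2, tape[-4..2]=0110000 (head:   ^)
Step 11: in state A at pos -2, read 1 -> (A,1)->write 1,move R,goto H. Now: state=H, head=-1, tape[-4..2]=0110000 (head:    ^)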